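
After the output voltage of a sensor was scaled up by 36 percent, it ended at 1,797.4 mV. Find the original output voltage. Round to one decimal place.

1,321.6 mV

The overall multiplier applied was 1.36.
So the original output voltage was 1,797.4 ÷ 1.36 ≈ 1,321.6 mV.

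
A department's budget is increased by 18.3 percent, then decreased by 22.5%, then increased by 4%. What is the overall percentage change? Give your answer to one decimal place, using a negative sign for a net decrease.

An 18.3% increase multiplies by 1.183.
Then a 22.5% decrease: 1.183 × 0.775 = 0.916825.
Then a 4% increase: 0.916825 × 1.04 = 0.953498.
Overall factor 0.953498, i.e. -4.7%.

-4.7%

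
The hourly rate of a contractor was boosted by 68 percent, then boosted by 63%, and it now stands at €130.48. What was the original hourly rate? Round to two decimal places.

€47.65

The overall multiplier applied was 1.68 × 1.63 = 2.7384.
So the original hourly rate was €130.48 ÷ 2.7384 ≈ €47.65.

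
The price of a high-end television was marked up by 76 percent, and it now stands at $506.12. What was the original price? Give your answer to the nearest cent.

The overall multiplier applied was 1.76.
So the original price was $506.12 ÷ 1.76 ≈ $287.57.

$287.57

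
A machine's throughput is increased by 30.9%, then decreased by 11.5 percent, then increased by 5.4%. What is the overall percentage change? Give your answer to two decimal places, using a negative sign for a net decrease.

22.10%

The combined multiplier is 1.309 × 0.885 × 1.054 = 1.22102211.
That corresponds to an increase of 22.10%.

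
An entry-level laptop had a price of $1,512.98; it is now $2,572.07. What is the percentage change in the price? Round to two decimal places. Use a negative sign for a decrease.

Change: $2,572.07 − $1,512.98 = $1,059.09.
Relative to the original: $1,059.09 ÷ $1,512.98 ≈ 70.00%.

70.00%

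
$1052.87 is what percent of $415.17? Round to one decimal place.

$1052.87 ÷ $415.17 ≈ 253.6%.

253.6%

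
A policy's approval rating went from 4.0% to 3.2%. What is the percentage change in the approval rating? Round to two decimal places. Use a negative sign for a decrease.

The change is 3.2 − 4.0 = -0.8 percentage points.
Relative to the original 4.0%, that is -0.8 ÷ 4.0 = -20.00%.

-20.00%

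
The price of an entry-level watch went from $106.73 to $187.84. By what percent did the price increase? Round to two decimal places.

76.00%

Change: $187.84 − $106.73 = $81.11.
Relative to the original: $81.11 ÷ $106.73 ≈ 76.00%.
So the price increased by 76.00%.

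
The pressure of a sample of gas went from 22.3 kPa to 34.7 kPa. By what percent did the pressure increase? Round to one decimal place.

Change: 34.7 − 22.3 = 12.4.
Relative to the original: 12.4 ÷ 22.3 ≈ 55.6%.
So the pressure increased by 55.6%.

55.6%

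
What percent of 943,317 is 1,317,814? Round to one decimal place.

1,317,814 ÷ 943,317 ≈ 139.7%.

139.7%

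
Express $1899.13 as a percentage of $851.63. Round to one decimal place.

$1899.13 ÷ $851.63 ≈ 223.0%.

223.0%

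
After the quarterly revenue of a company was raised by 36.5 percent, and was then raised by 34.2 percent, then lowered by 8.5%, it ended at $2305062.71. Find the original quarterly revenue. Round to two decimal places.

$1375233.63

The overall multiplier applied was 1.365 × 1.342 × 0.915 = 1.67612445.
So the original quarterly revenue was $2305062.71 ÷ 1.67612445 ≈ $1375233.63.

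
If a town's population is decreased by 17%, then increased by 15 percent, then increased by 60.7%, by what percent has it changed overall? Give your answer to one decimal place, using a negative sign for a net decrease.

53.4%

A 17% decrease multiplies by 0.83.
Then a 15% increase: 0.83 × 1.15 = 0.9545.
Then a 60.7% increase: 0.9545 × 1.607 = 1.5338815.
Overall factor 1.5338815, i.e. 53.4%.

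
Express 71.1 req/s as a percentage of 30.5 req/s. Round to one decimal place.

71.1 req/s ÷ 30.5 req/s ≈ 233.1%.

233.1%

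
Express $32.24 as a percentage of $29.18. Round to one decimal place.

$32.24 ÷ $29.18 ≈ 110.5%.

110.5%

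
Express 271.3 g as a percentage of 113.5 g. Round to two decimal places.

239.03%

271.3 g ÷ 113.5 g ≈ 239.03%.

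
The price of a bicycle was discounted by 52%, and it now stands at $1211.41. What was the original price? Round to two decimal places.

$2523.77

The overall multiplier applied was 0.48.
So the original price was $1211.41 ÷ 0.48 ≈ $2523.77.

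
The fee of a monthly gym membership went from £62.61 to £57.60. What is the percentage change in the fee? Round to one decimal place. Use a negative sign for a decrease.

-8.0%

Change: £57.60 − £62.61 = -£5.01.
Relative to the original: -£5.01 ÷ £62.61 ≈ -8.0%.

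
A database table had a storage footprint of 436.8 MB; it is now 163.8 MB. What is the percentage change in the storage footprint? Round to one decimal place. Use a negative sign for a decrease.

-62.5%

Change: 163.8 − 436.8 = -273.0.
Relative to the original: -273.0 ÷ 436.8 = -62.5%.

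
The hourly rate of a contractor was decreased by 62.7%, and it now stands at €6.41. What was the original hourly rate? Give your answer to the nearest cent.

The overall multiplier applied was 0.373.
So the original hourly rate was €6.41 ÷ 0.373 ≈ €17.18.

€17.18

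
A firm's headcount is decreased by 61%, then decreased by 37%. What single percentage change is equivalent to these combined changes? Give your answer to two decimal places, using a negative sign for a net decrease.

The combined multiplier is 0.39 × 0.63 = 0.2457.
That corresponds to a decrease of 75.43%.

-75.43%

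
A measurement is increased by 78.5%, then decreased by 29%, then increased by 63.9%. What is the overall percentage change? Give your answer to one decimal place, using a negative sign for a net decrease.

A 78.5% increase multiplies by 1.785.
Then a 29% decrease: 1.785 × 0.71 = 1.26735.
Then a 63.9% increase: 1.26735 × 1.639 = 2.07718665.
Overall factor 2.07718665, i.e. 107.7%.

107.7%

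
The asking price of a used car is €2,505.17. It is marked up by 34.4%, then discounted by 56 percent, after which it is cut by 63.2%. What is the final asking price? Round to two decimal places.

€545.18

34.4% increase: €2,505.17 × 1.344 = €3366.94848.
After the 56% decrease: €3366.94848 × 0.44 = €1481.4573312.
After the 63.2% decrease: €1481.4573312 × 0.368 = €545.1762978816 ≈ €545.18.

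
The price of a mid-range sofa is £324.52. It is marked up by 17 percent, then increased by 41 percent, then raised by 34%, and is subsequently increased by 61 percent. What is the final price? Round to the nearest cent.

After the 17% increase: £324.52 × 1.17 = £379.6884.
41% increase: £379.6884 × 1.41 = £535.360644.
After the 34% increase: £535.360644 × 1.34 = £717.38326296.
Apply the 61% increase: £717.38326296 × 1.61 = £1154.9870533656 ≈ £1154.99.

£1154.99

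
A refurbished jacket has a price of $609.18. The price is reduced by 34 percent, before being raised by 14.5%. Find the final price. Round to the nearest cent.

$460.36

Apply the 34% decrease: $609.18 × 0.66 = $402.0588.
After the 14.5% increase: $402.0588 × 1.145 = $460.357326 ≈ $460.36.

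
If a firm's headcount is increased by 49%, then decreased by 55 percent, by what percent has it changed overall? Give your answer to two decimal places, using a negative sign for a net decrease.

A 49% increase multiplies by 1.49.
Then a 55% decrease: 1.49 × 0.45 = 0.6705.
Overall factor 0.6705, i.e. -32.95%.

-32.95%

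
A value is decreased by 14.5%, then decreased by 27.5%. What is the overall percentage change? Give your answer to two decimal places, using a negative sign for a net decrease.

-38.01%

A 14.5% decrease multiplies by 0.855.
Then a 27.5% decrease: 0.855 × 0.725 = 0.619875.
Overall factor 0.619875, i.e. -38.01%.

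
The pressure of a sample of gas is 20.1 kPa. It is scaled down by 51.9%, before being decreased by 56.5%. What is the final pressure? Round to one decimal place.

Each change multiplies by a factor: 0.481 × 0.435 = 0.209235.
20.1 × 0.209235 = 4.2056235 ≈ 4.2.

4.2 kPa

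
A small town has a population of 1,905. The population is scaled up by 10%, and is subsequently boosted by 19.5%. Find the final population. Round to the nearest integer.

Apply the 10% increase: 1,905 × 1.1 = 2095.5.
Apply the 19.5% increase: 2095.5 × 1.195 = 2504.1225 ≈ 2,504.

2,504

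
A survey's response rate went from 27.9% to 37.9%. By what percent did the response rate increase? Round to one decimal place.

The change is 37.9 − 27.9 = 10.0 percentage points.
Relative to the original 27.9%, that is 10.0 ÷ 27.9 ≈ 35.8%.
So the response rate rose by 35.8%.

35.8%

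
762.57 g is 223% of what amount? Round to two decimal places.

341.96 g

762.57 g ÷ 2.23 ≈ 341.96 g.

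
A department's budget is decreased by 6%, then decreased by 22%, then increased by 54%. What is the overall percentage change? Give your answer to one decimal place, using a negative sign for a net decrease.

The combined multiplier is 0.94 × 0.78 × 1.54 = 1.129128.
That corresponds to an increase of 12.9%.

12.9%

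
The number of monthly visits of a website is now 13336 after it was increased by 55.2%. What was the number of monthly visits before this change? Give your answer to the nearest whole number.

The overall multiplier applied was 1.552.
So the original number of monthly visits was 13336 ÷ 1.552 ≈ 8593.

8593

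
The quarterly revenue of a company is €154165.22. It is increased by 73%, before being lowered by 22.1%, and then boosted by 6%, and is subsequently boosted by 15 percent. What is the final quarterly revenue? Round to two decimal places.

€253264.12

Each change multiplies by a factor: 1.73 × 0.779 × 1.06 × 1.15 = 1.64280973.
€154165.22 × 1.64280973 = €253264.1234435906 ≈ €253264.12.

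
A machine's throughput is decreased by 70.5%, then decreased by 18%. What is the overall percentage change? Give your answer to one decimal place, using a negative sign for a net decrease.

-75.8%

The combined multiplier is 0.295 × 0.82 = 0.2419.
That corresponds to a decrease of 75.8%.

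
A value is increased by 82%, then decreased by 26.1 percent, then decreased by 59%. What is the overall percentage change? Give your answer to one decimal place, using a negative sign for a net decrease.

-44.9%

The combined multiplier is 1.82 × 0.739 × 0.41 = 0.5514418.
That corresponds to a decrease of 44.9%.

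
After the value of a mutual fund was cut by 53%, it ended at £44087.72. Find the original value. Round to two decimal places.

The overall multiplier applied was 0.47.
So the original value was £44087.72 ÷ 0.47 ≈ £93803.66.

£93803.66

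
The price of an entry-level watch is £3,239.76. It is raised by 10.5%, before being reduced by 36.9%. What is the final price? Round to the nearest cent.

£2,258.94

10.5% increase: £3,239.76 × 1.105 = £3579.9348.
After the 36.9% decrease: £3579.9348 × 0.631 = £2258.9388588 ≈ £2,258.94.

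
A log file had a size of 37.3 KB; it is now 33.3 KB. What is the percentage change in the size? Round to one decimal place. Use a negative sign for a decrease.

-10.7%

Change: 33.3 − 37.3 = -4.0.
Relative to the original: -4.0 ÷ 37.3 ≈ -10.7%.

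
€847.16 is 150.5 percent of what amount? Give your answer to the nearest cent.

€562.90

€847.16 ÷ 1.505 ≈ €562.90.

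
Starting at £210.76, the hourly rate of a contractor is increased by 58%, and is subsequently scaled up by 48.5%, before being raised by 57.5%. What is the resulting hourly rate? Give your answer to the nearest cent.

58% increase: £210.76 × 1.58 = £333.0008.
48.5% increase: £333.0008 × 1.485 = £494.506188.
Apply the 57.5% increase: £494.506188 × 1.575 = £778.8472461 ≈ £778.85.

£778.85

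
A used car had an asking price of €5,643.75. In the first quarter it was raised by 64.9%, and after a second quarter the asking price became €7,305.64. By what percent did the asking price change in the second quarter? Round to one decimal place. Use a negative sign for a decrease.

-21.5%

After the first quarter: €5,643.75 × 1.649 = €9306.54375.
Second-quarter multiplier: €7,305.64 ÷ €9306.54375 ≈ 0.785.
That is a change of -21.5%.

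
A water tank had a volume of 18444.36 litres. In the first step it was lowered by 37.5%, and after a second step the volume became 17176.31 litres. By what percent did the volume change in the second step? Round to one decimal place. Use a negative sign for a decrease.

After the first step: 18444.36 × 0.625 = 11527.725.
Second-step multiplier: 17176.31 ÷ 11527.725 ≈ 1.49.
That is a change of 49.0%.

49.0%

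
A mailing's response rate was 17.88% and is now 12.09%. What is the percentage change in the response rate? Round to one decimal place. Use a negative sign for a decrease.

-32.4%

The change is 12.09 − 17.88 = -5.79 percentage points.
Relative to the original 17.88%, that is -5.79 ÷ 17.88 ≈ -32.4%.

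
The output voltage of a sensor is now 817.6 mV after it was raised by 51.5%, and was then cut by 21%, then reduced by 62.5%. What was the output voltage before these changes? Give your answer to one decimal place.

1821.7 mV

Undoing the 62.5% decrease: 817.6 ÷ 0.375 ≈ 2180.266667.
Undoing the 21% decrease: 2180.266667 ÷ 0.79 ≈ 2759.831224.
Undoing the 51.5% increase: 2759.831224 ÷ 1.515 ≈ 1821.7 mV.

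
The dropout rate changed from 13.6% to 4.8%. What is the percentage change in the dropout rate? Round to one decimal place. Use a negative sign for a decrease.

-64.7%

The change is 4.8 − 13.6 = -8.8 percentage points.
Relative to the original 13.6%, that is -8.8 ÷ 13.6 ≈ -64.7%.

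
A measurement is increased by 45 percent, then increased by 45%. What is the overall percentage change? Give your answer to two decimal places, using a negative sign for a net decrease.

The combined multiplier is 1.45 × 1.45 = 2.1025.
That corresponds to an increase of 110.25%.

110.25%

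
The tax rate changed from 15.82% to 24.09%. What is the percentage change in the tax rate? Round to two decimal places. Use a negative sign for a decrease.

52.28%

The change is 24.09 − 15.82 = 8.27 percentage points.
Relative to the original 15.82%, that is 8.27 ÷ 15.82 ≈ 52.28%.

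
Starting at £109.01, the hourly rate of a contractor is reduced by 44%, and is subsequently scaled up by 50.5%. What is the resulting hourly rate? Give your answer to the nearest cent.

44% decrease: £109.01 × 0.56 = £61.0456.
After the 50.5% increase: £61.0456 × 1.505 = £91.873628 ≈ £91.87.

£91.87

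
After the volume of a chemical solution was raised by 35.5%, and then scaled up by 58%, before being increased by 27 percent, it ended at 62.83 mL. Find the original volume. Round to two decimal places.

Undoing the 27% increase: 62.83 ÷ 1.27 ≈ 49.472441.
Undoing the 58% increase: 49.472441 ÷ 1.58 ≈ 31.311672.
Undoing the 35.5% increase: 31.311672 ÷ 1.355 ≈ 23.11 mL.

23.11 mL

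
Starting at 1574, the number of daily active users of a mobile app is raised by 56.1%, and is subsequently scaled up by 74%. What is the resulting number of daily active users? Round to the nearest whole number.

Each change multiplies by a factor: 1.561 × 1.74 = 2.71614.
1574 × 2.71614 = 4275.20436 ≈ 4275.

4275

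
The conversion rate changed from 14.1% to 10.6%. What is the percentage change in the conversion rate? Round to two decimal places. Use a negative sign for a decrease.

The change is 10.6 − 14.1 = -3.5 percentage points.
Relative to the original 14.1%, that is -3.5 ÷ 14.1 ≈ -24.82%.

-24.82%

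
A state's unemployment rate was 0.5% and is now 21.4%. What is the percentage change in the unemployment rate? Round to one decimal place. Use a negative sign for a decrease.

4180.0%

The change is 21.4 − 0.5 = 20.9 percentage points.
Relative to the original 0.5%, that is 20.9 ÷ 0.5 = 4180.0%.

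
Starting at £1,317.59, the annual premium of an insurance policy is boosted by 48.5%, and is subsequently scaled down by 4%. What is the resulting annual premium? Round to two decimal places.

£1,878.36

Each change multiplies by a factor: 1.485 × 0.96 = 1.4256.
£1,317.59 × 1.4256 = £1878.356304 ≈ £1,878.36.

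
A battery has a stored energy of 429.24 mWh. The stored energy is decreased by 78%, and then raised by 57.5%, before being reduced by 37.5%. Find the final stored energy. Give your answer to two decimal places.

92.96 mWh

Apply the 78% decrease: 429.24 × 0.22 = 94.4328.
Apply the 57.5% increase: 94.4328 × 1.575 = 148.73166.
After the 37.5% decrease: 148.73166 × 0.625 = 92.9572875 ≈ 92.96.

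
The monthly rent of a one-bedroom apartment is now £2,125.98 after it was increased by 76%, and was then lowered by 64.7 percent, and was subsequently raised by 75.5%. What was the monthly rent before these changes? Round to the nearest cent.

£1,949.82

The overall multiplier applied was 1.76 × 0.353 × 1.755 = 1.0903464.
So the original monthly rent was £2,125.98 ÷ 1.0903464 ≈ £1,949.82.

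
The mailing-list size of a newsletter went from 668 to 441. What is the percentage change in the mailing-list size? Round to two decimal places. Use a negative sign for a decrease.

Change: 441 − 668 = -227.
Relative to the original: -227 ÷ 668 ≈ -33.98%.

-33.98%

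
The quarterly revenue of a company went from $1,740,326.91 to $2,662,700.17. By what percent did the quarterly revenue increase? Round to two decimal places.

Change: $2,662,700.17 − $1,740,326.91 = $922,373.26.
Relative to the original: $922,373.26 ÷ $1,740,326.91 ≈ 53.00%.
So the quarterly revenue increased by 53.00%.

53.00%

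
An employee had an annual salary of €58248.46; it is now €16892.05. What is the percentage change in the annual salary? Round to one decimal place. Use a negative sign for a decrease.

Change: €16892.05 − €58248.46 = -€41356.41.
Relative to the original: -€41356.41 ÷ €58248.46 ≈ -71.0%.

-71.0%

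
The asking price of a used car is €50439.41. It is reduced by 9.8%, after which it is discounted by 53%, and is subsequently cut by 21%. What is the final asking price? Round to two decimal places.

Each change multiplies by a factor: 0.902 × 0.47 × 0.79 = 0.3349126.
€50439.41 × 0.3349126 = €16892.793945566 ≈ €16892.79.

€16892.79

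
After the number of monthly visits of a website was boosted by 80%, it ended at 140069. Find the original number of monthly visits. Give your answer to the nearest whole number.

77816

The overall multiplier applied was 1.8.
So the original number of monthly visits was 140069 ÷ 1.8 ≈ 77816.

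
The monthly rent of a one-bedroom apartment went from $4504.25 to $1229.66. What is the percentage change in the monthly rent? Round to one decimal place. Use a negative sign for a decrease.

Change: $1229.66 − $4504.25 = -$3274.59.
Relative to the original: -$3274.59 ÷ $4504.25 ≈ -72.7%.

-72.7%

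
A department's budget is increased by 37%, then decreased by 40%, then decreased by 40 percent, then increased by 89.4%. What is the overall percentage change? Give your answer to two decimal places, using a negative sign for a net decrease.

The combined multiplier is 1.37 × 0.6 × 0.6 × 1.894 = 0.9341208.
That corresponds to a decrease of 6.59%.

-6.59%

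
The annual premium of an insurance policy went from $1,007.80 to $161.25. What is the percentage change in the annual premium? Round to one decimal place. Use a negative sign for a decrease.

-84.0%

Change: $161.25 − $1,007.80 = -$846.55.
Relative to the original: -$846.55 ÷ $1,007.80 ≈ -84.0%.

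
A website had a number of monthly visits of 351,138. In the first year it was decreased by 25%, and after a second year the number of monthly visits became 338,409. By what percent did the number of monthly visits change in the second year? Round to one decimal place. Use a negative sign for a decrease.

After the first year: 351,138 × 0.75 = 263353.5.
Second-year multiplier: 338,409 ÷ 263353.5 ≈ 1.285.
That is a change of 28.5%.

28.5%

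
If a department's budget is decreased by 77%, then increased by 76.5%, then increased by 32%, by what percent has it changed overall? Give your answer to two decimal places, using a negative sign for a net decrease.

The combined multiplier is 0.23 × 1.765 × 1.32 = 0.535854.
That corresponds to a decrease of 46.41%.

-46.41%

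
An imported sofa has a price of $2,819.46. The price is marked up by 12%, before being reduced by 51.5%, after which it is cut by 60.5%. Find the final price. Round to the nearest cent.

Apply the 12% increase: $2,819.46 × 1.12 = $3157.7952.
51.5% decrease: $3157.7952 × 0.485 = $1531.530672.
Apply the 60.5% decrease: $1531.530672 × 0.395 = $604.95461544 ≈ $604.95.

$604.95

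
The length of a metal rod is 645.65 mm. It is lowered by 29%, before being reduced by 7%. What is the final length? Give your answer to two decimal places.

426.32 mm

29% decrease: 645.65 × 0.71 = 458.4115.
7% decrease: 458.4115 × 0.93 = 426.322695 ≈ 426.32.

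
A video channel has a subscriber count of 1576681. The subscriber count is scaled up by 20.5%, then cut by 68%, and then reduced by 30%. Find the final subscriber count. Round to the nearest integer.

After the 20.5% increase: 1576681 × 1.205 = 1899900.605.
After the 68% decrease: 1899900.605 × 0.32 = 607968.1936.
After the 30% decrease: 607968.1936 × 0.7 = 425577.73552 ≈ 425578.

425578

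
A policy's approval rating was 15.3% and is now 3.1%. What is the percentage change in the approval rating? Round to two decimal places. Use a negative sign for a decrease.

The change is 3.1 − 15.3 = -12.2 percentage points.
Relative to the original 15.3%, that is -12.2 ÷ 15.3 ≈ -79.74%.

-79.74%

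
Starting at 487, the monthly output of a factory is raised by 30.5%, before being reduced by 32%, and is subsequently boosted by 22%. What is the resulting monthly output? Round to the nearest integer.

Each change multiplies by a factor: 1.305 × 0.68 × 1.22 = 1.082628.
487 × 1.082628 = 527.239836 ≈ 527.

527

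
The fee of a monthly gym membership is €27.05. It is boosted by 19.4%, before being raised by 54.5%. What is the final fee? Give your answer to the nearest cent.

€49.90

Each change multiplies by a factor: 1.194 × 1.545 = 1.84473.
€27.05 × 1.84473 = €49.8999465 ≈ €49.90.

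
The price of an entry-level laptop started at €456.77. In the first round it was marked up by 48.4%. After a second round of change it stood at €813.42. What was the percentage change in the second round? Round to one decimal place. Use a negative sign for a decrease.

20.0%

After the first round: €456.77 × 1.484 = €677.84668.
Second-round multiplier: €813.42 ÷ €677.84668 ≈ 1.20001.
That is a change of 20.0%.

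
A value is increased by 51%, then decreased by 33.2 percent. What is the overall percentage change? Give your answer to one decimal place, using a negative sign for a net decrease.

0.9%

The combined multiplier is 1.51 × 0.668 = 1.00868.
That corresponds to an increase of 0.9%.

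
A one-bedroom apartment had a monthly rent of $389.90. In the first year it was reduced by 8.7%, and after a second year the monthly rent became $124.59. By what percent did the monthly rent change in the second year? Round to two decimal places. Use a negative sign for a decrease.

After the first year: $389.90 × 0.913 = $355.9787.
Second-year multiplier: $124.59 ÷ $355.9787 ≈ 0.349993.
That is a change of -65.00%.

-65.00%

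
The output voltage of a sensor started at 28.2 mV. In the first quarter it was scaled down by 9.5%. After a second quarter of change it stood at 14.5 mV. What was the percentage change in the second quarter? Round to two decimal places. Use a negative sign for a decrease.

After the first quarter: 28.2 × 0.905 = 25.521.
Second-quarter multiplier: 14.5 ÷ 25.521 ≈ 0.56816.
That is a change of -43.18%.

-43.18%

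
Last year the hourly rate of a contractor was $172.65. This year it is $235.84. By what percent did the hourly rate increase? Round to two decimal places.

Change: $235.84 − $172.65 = $63.19.
Relative to the original: $63.19 ÷ $172.65 ≈ 36.60%.
So the hourly rate increased by 36.60%.

36.60%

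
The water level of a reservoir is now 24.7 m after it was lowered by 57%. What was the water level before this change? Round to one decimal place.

57.4 m

The overall multiplier applied was 0.43.
So the original water level was 24.7 ÷ 0.43 ≈ 57.4 m.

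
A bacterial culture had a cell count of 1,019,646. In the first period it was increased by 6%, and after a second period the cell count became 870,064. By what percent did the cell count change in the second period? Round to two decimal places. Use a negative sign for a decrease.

-19.50%

After the first period: 1,019,646 × 1.06 = 1080824.76.
Second-period multiplier: 870,064 ÷ 1080824.76 ≈ 0.805.
That is a change of -19.50%.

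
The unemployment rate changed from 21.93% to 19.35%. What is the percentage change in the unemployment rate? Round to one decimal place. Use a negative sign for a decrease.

The change is 19.35 − 21.93 = -2.58 percentage points.
Relative to the original 21.93%, that is -2.58 ÷ 21.93 ≈ -11.8%.

-11.8%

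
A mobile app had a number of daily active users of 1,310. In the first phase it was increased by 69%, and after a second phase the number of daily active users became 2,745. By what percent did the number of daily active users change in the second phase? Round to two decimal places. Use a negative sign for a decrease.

After the first phase: 1,310 × 1.69 = 2213.9.
Second-phase multiplier: 2,745 ÷ 2213.9 ≈ 1.239893.
That is a change of 23.99%.

23.99%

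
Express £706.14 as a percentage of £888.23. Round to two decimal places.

£706.14 ÷ £888.23 ≈ 79.50%.

79.50%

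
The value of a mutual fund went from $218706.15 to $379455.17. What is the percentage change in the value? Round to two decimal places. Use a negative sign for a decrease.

73.50%

Change: $379455.17 − $218706.15 = $160749.02.
Relative to the original: $160749.02 ÷ $218706.15 ≈ 73.50%.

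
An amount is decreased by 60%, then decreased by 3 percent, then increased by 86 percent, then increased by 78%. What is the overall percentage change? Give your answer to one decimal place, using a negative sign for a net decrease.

The combined multiplier is 0.4 × 0.97 × 1.86 × 1.78 = 1.2845904.
That corresponds to an increase of 28.5%.

28.5%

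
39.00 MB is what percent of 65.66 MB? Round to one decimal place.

39.00 MB ÷ 65.66 MB ≈ 59.4%.

59.4%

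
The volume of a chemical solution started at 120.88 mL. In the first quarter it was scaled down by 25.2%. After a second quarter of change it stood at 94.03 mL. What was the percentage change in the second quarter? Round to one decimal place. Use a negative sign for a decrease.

4.0%

After the first quarter: 120.88 × 0.748 = 90.41824.
Second-quarter multiplier: 94.03 ÷ 90.41824 ≈ 1.03995.
That is a change of 4.0%.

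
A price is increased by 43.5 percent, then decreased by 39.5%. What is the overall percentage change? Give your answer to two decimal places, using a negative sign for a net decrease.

-13.18%

A 43.5% increase multiplies by 1.435.
Then a 39.5% decrease: 1.435 × 0.605 = 0.868175.
Overall factor 0.868175, i.e. -13.18%.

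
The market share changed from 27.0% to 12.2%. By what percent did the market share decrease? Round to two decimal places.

54.81%

The change is 12.2 − 27.0 = -14.8 percentage points.
Relative to the original 27.0%, that is -14.8 ÷ 27.0 ≈ -54.81%.
So the market share fell by 54.81%.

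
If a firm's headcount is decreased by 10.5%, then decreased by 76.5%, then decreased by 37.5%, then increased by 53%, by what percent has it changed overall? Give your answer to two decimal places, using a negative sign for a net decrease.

The combined multiplier is 0.895 × 0.235 × 0.625 × 1.53 = 0.20112328125.
That corresponds to a decrease of 79.89%.

-79.89%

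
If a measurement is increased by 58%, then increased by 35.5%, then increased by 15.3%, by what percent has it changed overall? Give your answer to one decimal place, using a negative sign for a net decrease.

146.8%

The combined multiplier is 1.58 × 1.355 × 1.153 = 2.4684577.
That corresponds to an increase of 146.8%.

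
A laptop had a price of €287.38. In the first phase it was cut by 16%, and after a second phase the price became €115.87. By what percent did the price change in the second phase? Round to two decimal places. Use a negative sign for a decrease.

-52.00%

After the first phase: €287.38 × 0.84 = €241.3992.
Second-phase multiplier: €115.87 ÷ €241.3992 ≈ 0.479993.
That is a change of -52.00%.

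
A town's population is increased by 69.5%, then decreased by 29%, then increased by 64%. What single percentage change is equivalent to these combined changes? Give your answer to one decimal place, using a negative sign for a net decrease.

97.4%

A 69.5% increase multiplies by 1.695.
Then a 29% decrease: 1.695 × 0.71 = 1.20345.
Then a 64% increase: 1.20345 × 1.64 = 1.973658.
Overall factor 1.973658, i.e. 97.4%.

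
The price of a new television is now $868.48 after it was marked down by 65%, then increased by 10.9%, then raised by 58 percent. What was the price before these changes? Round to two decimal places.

$1,416.13

Undoing the 58% increase: $868.48 ÷ 1.58 ≈ $549.670886.
Undoing the 10.9% increase: $549.670886 ÷ 1.109 ≈ $495.645524.
Undoing the 65% decrease: $495.645524 ÷ 0.35 ≈ $1,416.13.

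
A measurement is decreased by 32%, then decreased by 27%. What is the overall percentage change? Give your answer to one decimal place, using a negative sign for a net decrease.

-50.4%

The combined multiplier is 0.68 × 0.73 = 0.4964.
That corresponds to a decrease of 50.4%.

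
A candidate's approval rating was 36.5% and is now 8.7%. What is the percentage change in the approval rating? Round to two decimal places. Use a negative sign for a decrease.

-76.16%

The change is 8.7 − 36.5 = -27.8 percentage points.
Relative to the original 36.5%, that is -27.8 ÷ 36.5 ≈ -76.16%.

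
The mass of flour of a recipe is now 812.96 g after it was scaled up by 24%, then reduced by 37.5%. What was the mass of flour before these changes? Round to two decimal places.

The overall multiplier applied was 1.24 × 0.625 = 0.775.
So the original mass of flour was 812.96 ÷ 0.775 ≈ 1048.98 g.

1048.98 g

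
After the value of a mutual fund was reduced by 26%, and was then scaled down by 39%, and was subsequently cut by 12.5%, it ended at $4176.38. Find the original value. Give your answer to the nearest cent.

$10573.78

Undoing the 12.5% decrease: $4176.38 ÷ 0.875 ≈ $4773.005714.
Undoing the 39% decrease: $4773.005714 ÷ 0.61 ≈ $7824.599531.
Undoing the 26% decrease: $7824.599531 ÷ 0.74 ≈ $10573.78.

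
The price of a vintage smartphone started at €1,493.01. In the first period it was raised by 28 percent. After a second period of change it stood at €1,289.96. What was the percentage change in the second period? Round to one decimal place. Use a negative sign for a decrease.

-32.5%

After the first period: €1,493.01 × 1.28 = €1911.0528.
Second-period multiplier: €1,289.96 ÷ €1911.0528 ≈ 0.675.
That is a change of -32.5%.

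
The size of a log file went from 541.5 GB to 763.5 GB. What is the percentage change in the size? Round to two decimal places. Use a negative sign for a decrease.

41.00%

Change: 763.5 − 541.5 = 222.0.
Relative to the original: 222.0 ÷ 541.5 ≈ 41.00%.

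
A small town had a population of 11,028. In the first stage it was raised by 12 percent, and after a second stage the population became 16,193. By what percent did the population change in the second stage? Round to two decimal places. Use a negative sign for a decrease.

After the first stage: 11,028 × 1.12 = 12351.36.
Second-stage multiplier: 16,193 ÷ 12351.36 ≈ 1.31103.
That is a change of 31.10%.

31.10%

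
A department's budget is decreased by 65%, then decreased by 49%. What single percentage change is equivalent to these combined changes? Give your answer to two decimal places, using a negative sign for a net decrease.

-82.15%

The combined multiplier is 0.35 × 0.51 = 0.1785.
That corresponds to a decrease of 82.15%.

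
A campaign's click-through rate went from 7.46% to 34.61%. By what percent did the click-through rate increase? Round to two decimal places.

The change is 34.61 − 7.46 = 27.15 percentage points.
Relative to the original 7.46%, that is 27.15 ÷ 7.46 ≈ 363.94%.
So the click-through rate rose by 363.94%.

363.94%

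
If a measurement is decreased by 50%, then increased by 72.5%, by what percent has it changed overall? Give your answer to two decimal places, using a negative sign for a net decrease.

-13.75%

The combined multiplier is 0.5 × 1.725 = 0.8625.
That corresponds to a decrease of 13.75%.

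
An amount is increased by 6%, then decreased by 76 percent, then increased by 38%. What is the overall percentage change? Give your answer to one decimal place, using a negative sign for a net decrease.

-64.9%

A 6% increase multiplies by 1.06.
Then a 76% decrease: 1.06 × 0.24 = 0.2544.
Then a 38% increase: 0.2544 × 1.38 = 0.351072.
Overall factor 0.351072, i.e. -64.9%.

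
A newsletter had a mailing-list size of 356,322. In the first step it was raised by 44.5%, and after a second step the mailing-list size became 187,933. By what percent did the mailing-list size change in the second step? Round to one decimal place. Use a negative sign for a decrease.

After the first step: 356,322 × 1.445 = 514885.29.
Second-step multiplier: 187,933 ÷ 514885.29 ≈ 0.365.
That is a change of -63.5%.

-63.5%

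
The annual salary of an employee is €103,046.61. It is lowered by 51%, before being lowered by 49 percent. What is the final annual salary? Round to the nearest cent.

Each change multiplies by a factor: 0.49 × 0.51 = 0.2499.
€103,046.61 × 0.2499 = €25751.347839 ≈ €25,751.35.

€25,751.35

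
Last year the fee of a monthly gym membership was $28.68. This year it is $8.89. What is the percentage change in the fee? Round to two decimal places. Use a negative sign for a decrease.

Change: $8.89 − $28.68 = -$19.79.
Relative to the original: -$19.79 ÷ $28.68 ≈ -69.00%.

-69.00%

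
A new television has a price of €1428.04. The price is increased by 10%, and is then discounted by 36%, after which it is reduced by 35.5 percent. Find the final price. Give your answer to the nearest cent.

Each change multiplies by a factor: 1.1 × 0.64 × 0.645 = 0.45408.
€1428.04 × 0.45408 = €648.4444032 ≈ €648.44.

€648.44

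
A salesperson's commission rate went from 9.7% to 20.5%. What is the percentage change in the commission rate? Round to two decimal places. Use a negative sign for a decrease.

The change is 20.5 − 9.7 = 10.8 percentage points.
Relative to the original 9.7%, that is 10.8 ÷ 9.7 ≈ 111.34%.

111.34%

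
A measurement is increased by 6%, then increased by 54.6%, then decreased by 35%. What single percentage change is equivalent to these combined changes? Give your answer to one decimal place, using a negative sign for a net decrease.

6.5%

A 6% increase multiplies by 1.06.
Then a 54.6% increase: 1.06 × 1.546 = 1.63876.
Then a 35% decrease: 1.63876 × 0.65 = 1.065194.
Overall factor 1.065194, i.e. 6.5%.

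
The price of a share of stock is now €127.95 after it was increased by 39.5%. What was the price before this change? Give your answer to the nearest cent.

The overall multiplier applied was 1.395.
So the original price was €127.95 ÷ 1.395 ≈ €91.72.

€91.72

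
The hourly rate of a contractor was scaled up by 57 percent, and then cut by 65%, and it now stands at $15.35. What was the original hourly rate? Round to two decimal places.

$27.93

The overall multiplier applied was 1.57 × 0.35 = 0.5495.
So the original hourly rate was $15.35 ÷ 0.5495 ≈ $27.93.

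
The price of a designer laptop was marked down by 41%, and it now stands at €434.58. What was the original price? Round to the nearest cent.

€736.58

The overall multiplier applied was 0.59.
So the original price was €434.58 ÷ 0.59 ≈ €736.58.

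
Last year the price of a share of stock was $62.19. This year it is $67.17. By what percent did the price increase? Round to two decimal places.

Change: $67.17 − $62.19 = $4.98.
Relative to the original: $4.98 ÷ $62.19 ≈ 8.01%.
So the price increased by 8.01%.

8.01%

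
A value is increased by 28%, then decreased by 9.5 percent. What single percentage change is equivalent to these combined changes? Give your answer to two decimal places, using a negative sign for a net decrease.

15.84%

The combined multiplier is 1.28 × 0.905 = 1.1584.
That corresponds to an increase of 15.84%.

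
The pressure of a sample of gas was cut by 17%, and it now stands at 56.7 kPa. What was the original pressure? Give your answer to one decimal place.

The overall multiplier applied was 0.83.
So the original pressure was 56.7 ÷ 0.83 ≈ 68.3 kPa.

68.3 kPa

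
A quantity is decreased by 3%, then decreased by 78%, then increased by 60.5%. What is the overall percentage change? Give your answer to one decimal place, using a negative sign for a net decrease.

A 3% decrease multiplies by 0.97.
Then a 78% decrease: 0.97 × 0.22 = 0.2134.
Then a 60.5% increase: 0.2134 × 1.605 = 0.342507.
Overall factor 0.342507, i.e. -65.7%.

-65.7%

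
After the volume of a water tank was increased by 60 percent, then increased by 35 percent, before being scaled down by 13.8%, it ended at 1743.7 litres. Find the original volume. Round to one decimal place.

936.5 litres

Undoing the 13.8% decrease: 1743.7 ÷ 0.862 ≈ 2022.853828.
Undoing the 35% increase: 2022.853828 ÷ 1.35 ≈ 1498.410243.
Undoing the 60% increase: 1498.410243 ÷ 1.6 ≈ 936.5 litres.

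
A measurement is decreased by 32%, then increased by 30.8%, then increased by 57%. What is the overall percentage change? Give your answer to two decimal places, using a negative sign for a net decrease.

39.64%

The combined multiplier is 0.68 × 1.308 × 1.57 = 1.3964208.
That corresponds to an increase of 39.64%.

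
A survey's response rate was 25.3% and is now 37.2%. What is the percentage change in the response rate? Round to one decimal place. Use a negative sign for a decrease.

The change is 37.2 − 25.3 = 11.9 percentage points.
Relative to the original 25.3%, that is 11.9 ÷ 25.3 ≈ 47.0%.

47.0%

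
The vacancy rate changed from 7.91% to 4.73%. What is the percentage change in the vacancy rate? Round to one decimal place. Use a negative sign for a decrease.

The change is 4.73 − 7.91 = -3.18 percentage points.
Relative to the original 7.91%, that is -3.18 ÷ 7.91 ≈ -40.2%.

-40.2%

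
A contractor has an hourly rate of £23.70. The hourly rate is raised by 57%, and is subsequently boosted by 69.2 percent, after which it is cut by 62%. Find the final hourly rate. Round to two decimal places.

Each change multiplies by a factor: 1.57 × 1.692 × 0.38 = 1.0094472.
£23.70 × 1.0094472 = £23.92389864 ≈ £23.92.

£23.92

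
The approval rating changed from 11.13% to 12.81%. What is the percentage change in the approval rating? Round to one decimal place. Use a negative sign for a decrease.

15.1%

The change is 12.81 − 11.13 = 1.68 percentage points.
Relative to the original 11.13%, that is 1.68 ÷ 11.13 ≈ 15.1%.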